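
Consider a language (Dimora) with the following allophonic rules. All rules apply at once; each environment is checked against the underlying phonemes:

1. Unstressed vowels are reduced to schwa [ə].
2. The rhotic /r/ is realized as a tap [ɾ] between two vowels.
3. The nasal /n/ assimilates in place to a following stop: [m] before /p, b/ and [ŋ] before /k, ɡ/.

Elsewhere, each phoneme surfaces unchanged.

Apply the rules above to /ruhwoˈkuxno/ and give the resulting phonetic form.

[rəhwəˈkuxnə]

/r/ (word-initial) fails the environment for rule 2, so it stays [r].
/u/ meets the environment for rule 1 (in an unstressed syllable) → [ə].
/h/ — not in any rule's target class → [h].
/w/ (between /h/ and /o/): no rule targets it → [w].
/o/ (between /w/ and /k/): in an unstressed syllable, so rule 1 applies → [ə].
/k/ (between /o/ and /u/): no rule targets it → [k].
/u/ (between /k/ and /x/): rule 1 targets it, but not in an unstressed syllable → unchanged [u].
/x/ — not in any rule's target class → [x].
/n/ (between /x/ and /o/): rule 3 targets it, but not before a labial or velar stop → unchanged [n].
/o/ — word-final, in an unstressed syllable — surfaces as [ə] (rule 1).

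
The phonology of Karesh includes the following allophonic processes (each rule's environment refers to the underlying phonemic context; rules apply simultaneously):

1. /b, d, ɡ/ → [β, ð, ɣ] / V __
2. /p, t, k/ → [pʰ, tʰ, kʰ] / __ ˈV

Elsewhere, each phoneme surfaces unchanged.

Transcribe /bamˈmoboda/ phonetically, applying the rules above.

/b/ (word-initial) fails the environment for rule 1, so it stays [b].
/a/ (between /b/ and /m/) is unaffected → [a].
/m/ (between /a/ and /m/): no rule targets it → [m].
/m/ (between /m/ and /o/) is unaffected → [m].
/o/ — not in any rule's target class → [o].
/b/ (between /o/ and /o/): immediately after a vowel, so rule 1 applies → [β].
/o/ (between /b/ and /d/) is unaffected → [o].
/d/ (between /o/ and /a/) occurs immediately after a vowel → [ð] by rule 1.
/a/ — not in any rule's target class → [a].

[bamˈmoβoða]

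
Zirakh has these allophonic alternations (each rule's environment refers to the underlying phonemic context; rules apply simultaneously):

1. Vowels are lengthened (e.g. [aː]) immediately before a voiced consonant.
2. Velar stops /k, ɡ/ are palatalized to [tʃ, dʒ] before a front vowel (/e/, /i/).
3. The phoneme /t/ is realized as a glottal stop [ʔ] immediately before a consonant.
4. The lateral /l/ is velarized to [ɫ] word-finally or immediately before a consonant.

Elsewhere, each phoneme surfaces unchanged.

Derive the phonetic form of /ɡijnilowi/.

[dʒiːjniːloːwi]

/ɡ/ (word-initial): before a front vowel, so rule 2 applies → [dʒ].
/i/ (between /ɡ/ and /j/): before a voiced consonant, so rule 1 applies → [iː].
/i/ meets the environment for rule 1 (before a voiced consonant) → [iː].
/l/ — between /i/ and /o/; rule 4 does not apply here → [l].
/o/ meets the environment for rule 1 (before a voiced consonant) → [oː].
/i/ (word-final): rule 1 targets it, but not before a voiced consonant → unchanged [i].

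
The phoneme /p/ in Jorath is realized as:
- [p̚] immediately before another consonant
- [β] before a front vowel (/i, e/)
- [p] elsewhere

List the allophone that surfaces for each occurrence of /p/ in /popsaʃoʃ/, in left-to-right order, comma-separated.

Occurrence 1 (position 1): no conditioning environment matches → elsewhere allophone [p].
Occurrence 2 (position 3): immediately before another consonant → [p̚].

[p], [p̚]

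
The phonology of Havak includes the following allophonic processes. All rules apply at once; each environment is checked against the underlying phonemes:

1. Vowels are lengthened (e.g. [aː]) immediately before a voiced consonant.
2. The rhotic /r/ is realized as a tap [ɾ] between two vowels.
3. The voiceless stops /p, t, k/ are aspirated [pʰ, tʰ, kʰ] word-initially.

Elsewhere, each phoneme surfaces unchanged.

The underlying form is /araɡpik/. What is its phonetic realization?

[aːɾaːɡpik]

Rule 1 applies to /a/ (word-initial: before a voiced consonant) → [aː].
Rule 2 applies to /r/ (between /a/ and /a/: between two vowels) → [ɾ].
/a/ meets the environment for rule 1 (before a voiced consonant) → [aː].
/ɡ/ (between /a/ and /p/): no rule targets it → [ɡ].
/p/ (between /ɡ/ and /i/) is in the target of rule 3 but the environment (word-initially) is not met → [p].
/i/ (between /p/ and /k/) is in the target of rule 1 but the environment (before a voiced consonant) is not met → [i].
/k/ (word-final): rule 3 targets it, but not word-initially → unchanged [k].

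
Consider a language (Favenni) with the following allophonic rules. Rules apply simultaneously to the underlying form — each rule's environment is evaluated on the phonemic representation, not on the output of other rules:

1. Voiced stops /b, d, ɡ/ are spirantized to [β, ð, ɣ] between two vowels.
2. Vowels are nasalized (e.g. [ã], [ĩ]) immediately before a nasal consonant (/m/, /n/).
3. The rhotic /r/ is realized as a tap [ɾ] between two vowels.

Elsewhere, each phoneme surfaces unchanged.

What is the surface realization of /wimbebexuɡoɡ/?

[wĩmbeβexuɣoɡ]

/w/ — not in any rule's target class → [w].
/i/ (between /w/ and /m/): before a nasal consonant, so rule 2 applies → [ĩ].
/m/ — not in any rule's target class → [m].
/b/ (between /m/ and /e/) is in the target of rule 1 but the environment (between two vowels) is not met → [b].
/e/ — between /b/ and /b/; rule 2 does not apply here → [e].
/b/ (between /e/ and /e/): between two vowels, so rule 1 applies → [β].
/e/ — between /b/ and /x/; rule 2 does not apply here → [e].
/x/ stays [x].
/u/ (between /x/ and /ɡ/): rule 2 targets it, but not before a nasal consonant → unchanged [u].
/ɡ/ (between /u/ and /o/): between two vowels, so rule 1 applies → [ɣ].
/o/ (between /ɡ/ and /ɡ/): rule 2 targets it, but not before a nasal consonant → unchanged [o].
/ɡ/ — word-final; rule 1 does not apply here → [ɡ].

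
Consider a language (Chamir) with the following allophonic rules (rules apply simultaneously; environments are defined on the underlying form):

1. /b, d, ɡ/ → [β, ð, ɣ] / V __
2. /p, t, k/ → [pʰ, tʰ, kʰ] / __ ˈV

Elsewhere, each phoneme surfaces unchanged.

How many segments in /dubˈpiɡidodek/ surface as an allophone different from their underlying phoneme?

Segments that undergo a rule: /b/ → [β] (rule 1); /p/ → [pʰ] (rule 2); /ɡ/ → [ɣ] (rule 1); /d/ → [ð] (rule 1); /d/ → [ð] (rule 1).
All other segments surface unchanged.

5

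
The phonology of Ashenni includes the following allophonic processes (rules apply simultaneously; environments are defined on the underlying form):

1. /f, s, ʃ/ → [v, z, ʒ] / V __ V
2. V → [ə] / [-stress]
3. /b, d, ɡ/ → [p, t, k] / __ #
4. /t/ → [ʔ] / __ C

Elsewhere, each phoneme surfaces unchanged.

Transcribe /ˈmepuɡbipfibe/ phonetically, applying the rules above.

/m/ (word-initial) is unaffected → [m].
/e/ (between /m/ and /p/) fails the environment for rule 2, so it stays [e].
/p/ (between /e/ and /u/): no rule targets it → [p].
/u/ meets the environment for rule 2 (in an unstressed syllable) → [ə].
/ɡ/ (between /u/ and /b/) fails the environment for rule 3, so it stays [ɡ].
/b/ (between /ɡ/ and /i/) is in the target of rule 3 but the environment (word-finally) is not met → [b].
/i/ — between /b/ and /p/, in an unstressed syllable — surfaces as [ə] (rule 2).
/p/ — not in any rule's target class → [p].
/f/ (between /p/ and /i/): rule 1 targets it, but not between two vowels → unchanged [f].
/i/ — between /f/ and /b/, in an unstressed syllable — surfaces as [ə] (rule 2).
/b/ (between /i/ and /e/) fails the environment for rule 3, so it stays [b].
/e/ (word-final) occurs in an unstressed syllable → [ə] by rule 2.

[ˈmepəɡbəpfəbə]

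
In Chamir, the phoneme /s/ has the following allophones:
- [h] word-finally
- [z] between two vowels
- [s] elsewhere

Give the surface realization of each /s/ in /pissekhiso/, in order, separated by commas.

[s], [s], [z]

Occurrence 1 (position 3): no conditioning environment matches → elsewhere allophone [s].
Occurrence 2 (position 4): no conditioning environment matches → elsewhere allophone [s].
Occurrence 3 (position 9): between two vowels → [z].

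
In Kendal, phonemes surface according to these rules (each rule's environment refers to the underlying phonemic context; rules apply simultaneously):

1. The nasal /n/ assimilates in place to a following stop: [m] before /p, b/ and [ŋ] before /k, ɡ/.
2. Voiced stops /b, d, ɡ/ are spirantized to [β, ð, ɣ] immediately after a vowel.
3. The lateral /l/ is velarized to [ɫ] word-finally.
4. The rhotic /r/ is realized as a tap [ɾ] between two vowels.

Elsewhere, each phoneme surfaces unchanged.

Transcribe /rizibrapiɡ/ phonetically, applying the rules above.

[riziβrapiɣ]

/r/ (word-initial) fails the environment for rule 4, so it stays [r].
/i/ — not in any rule's target class → [i].
/z/ stays [z].
/i/ — not in any rule's target class → [i].
/b/ meets the environment for rule 2 (immediately after a vowel) → [β].
/r/ — between /b/ and /a/; rule 4 does not apply here → [r].
/a/ stays [a].
/p/ (between /a/ and /i/) is unaffected → [p].
/i/ (between /p/ and /ɡ/): no rule targets it → [i].
/ɡ/ — word-final, immediately after a vowel — surfaces as [ɣ] (rule 2).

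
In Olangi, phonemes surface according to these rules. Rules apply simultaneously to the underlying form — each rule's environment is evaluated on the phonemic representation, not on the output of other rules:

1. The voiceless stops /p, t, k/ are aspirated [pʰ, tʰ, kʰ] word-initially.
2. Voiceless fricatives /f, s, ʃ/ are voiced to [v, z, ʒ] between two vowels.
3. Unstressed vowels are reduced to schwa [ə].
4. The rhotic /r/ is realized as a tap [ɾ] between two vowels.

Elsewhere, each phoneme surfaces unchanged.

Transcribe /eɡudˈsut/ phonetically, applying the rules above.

/e/ — word-initial, in an unstressed syllable — surfaces as [ə] (rule 3).
/ɡ/ stays [ɡ].
Rule 3 applies to /u/ (between /ɡ/ and /d/: in an unstressed syllable) → [ə].
/d/ stays [d].
/s/ (between /d/ and /u/) is in the target of rule 2 but the environment (between two vowels) is not met → [s].
/u/ (between /s/ and /t/) is in the target of rule 3 but the environment (in an unstressed syllable) is not met → [u].
/t/ (word-final) is in the target of rule 1 but the environment (word-initially) is not met → [t].

[əɡədˈsut]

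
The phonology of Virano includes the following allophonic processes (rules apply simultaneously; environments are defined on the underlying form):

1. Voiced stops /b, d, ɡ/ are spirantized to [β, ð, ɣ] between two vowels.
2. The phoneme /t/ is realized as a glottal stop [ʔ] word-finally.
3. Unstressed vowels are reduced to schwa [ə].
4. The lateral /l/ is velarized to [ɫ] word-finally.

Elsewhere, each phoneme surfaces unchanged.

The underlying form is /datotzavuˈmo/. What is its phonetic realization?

[dətətzəvəˈmo]

/d/ — word-initial; rule 1 does not apply here → [d].
/a/ meets the environment for rule 3 (in an unstressed syllable) → [ə].
/t/ (between /a/ and /o/): rule 2 targets it, but not word-finally → unchanged [t].
Rule 3 applies to /o/ (between /t/ and /t/: in an unstressed syllable) → [ə].
/t/ — between /o/ and /z/; rule 2 does not apply here → [t].
/z/ (between /t/ and /a/): no rule targets it → [z].
/a/ (between /z/ and /v/) occurs in an unstressed syllable → [ə] by rule 3.
/v/ — not in any rule's target class → [v].
/u/ (between /v/ and /m/) occurs in an unstressed syllable → [ə] by rule 3.
/m/ stays [m].
/o/ (word-final) fails the environment for rule 3, so it stays [o].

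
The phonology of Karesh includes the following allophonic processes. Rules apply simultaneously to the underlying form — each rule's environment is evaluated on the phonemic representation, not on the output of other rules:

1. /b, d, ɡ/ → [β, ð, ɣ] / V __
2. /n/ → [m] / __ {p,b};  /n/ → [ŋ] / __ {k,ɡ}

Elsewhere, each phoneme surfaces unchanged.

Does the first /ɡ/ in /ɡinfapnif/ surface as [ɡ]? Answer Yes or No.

/ɡ/ (word-initial) fails the environment for rule 1, so it stays [ɡ].
The actual realization is [ɡ], which matches [ɡ].

Yes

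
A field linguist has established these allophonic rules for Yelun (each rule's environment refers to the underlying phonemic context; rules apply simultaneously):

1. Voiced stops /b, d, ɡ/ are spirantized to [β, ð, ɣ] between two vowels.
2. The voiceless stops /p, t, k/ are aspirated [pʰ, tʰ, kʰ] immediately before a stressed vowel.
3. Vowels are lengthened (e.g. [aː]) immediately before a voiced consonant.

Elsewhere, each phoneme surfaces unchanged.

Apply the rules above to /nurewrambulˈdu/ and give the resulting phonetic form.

[nuːreːwraːmbuːlˈdu]

/u/ — between /n/ and /r/, before a voiced consonant — surfaces as [uː] (rule 3).
Rule 3 applies to /e/ (between /r/ and /w/: before a voiced consonant) → [eː].
/a/ meets the environment for rule 3 (before a voiced consonant) → [aː].
/b/ (between /m/ and /u/) is in the target of rule 1 but the environment (between two vowels) is not met → [b].
/u/ (between /b/ and /l/) occurs before a voiced consonant → [uː] by rule 3.
/d/ (between /l/ and /u/) fails the environment for rule 1, so it stays [d].
/u/ (word-final): rule 3 targets it, but not before a voiced consonant → unchanged [u].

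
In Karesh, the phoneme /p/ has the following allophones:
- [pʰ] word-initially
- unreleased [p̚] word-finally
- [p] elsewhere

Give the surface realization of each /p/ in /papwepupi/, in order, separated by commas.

Occurrence 1 (position 1): word-initially → [pʰ].
Occurrence 2 (position 3): no conditioning environment matches → elsewhere allophone [p].
Occurrence 3 (position 6): no conditioning environment matches → elsewhere allophone [p].
Occurrence 4 (position 8): no conditioning environment matches → elsewhere allophone [p].

[pʰ], [p], [p], [p]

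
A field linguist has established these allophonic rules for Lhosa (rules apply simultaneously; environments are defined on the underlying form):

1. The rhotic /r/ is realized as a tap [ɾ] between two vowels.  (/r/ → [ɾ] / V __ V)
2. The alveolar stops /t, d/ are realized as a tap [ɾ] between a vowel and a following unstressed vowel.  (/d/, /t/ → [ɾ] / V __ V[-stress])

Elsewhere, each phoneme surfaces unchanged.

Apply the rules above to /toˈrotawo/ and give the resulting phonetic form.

[toˈɾoɾawo]

/t/ — word-initial; rule 2 does not apply here → [t].
/r/ meets the environment for rule 1 (between two vowels) → [ɾ].
/t/ (between /o/ and /a/): between a vowel and a following unstressed vowel, so rule 2 applies → [ɾ].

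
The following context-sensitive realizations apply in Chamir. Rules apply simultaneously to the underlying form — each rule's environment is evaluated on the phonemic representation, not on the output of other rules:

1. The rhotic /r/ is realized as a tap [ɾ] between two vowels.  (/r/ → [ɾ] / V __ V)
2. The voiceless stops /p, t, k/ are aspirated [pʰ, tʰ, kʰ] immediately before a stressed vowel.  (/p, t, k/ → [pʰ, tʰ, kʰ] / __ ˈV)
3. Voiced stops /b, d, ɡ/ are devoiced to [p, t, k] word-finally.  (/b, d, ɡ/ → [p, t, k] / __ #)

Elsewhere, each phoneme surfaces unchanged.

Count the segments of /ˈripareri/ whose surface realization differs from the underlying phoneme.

Segments that undergo a rule: /r/ → [ɾ] (rule 1); /r/ → [ɾ] (rule 1).
All other segments surface unchanged.

2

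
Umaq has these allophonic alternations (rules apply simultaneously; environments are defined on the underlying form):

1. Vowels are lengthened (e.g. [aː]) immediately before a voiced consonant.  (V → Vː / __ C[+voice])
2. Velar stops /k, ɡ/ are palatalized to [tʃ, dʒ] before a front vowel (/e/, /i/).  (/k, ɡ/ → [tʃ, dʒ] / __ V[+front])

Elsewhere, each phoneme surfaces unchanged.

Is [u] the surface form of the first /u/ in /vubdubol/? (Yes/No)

/u/ — between /v/ and /b/, before a voiced consonant — surfaces as [uː] (rule 1).
The actual realization is [uː], not [u].

No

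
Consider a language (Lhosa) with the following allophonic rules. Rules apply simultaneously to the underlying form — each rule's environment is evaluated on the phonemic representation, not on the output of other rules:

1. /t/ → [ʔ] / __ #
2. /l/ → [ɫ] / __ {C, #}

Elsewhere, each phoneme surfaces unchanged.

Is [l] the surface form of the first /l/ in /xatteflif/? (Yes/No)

/l/ (between /f/ and /i/) is in the target of rule 2 but the environment (word-finally or immediately before a consonant) is not met → [l].
The actual realization is [l], which matches [l].

Yes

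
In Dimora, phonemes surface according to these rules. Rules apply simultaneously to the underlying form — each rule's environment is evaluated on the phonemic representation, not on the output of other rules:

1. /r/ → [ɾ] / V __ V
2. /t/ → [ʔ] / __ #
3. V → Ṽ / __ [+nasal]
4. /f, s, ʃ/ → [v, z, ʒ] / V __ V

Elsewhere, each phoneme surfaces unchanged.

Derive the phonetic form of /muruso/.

[muɾuzo]

/u/ — between /m/ and /r/; rule 3 does not apply here → [u].
/r/ — between /u/ and /u/, between two vowels — surfaces as [ɾ] (rule 1).
/u/ (between /r/ and /s/) is in the target of rule 3 but the environment (before a nasal consonant) is not met → [u].
/s/ — between /u/ and /o/, between two vowels — surfaces as [z] (rule 4).
/o/ (word-final) fails the environment for rule 3, so it stays [o].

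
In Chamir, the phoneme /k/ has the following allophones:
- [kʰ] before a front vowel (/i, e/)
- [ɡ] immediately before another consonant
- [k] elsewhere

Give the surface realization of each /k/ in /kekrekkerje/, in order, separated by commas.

Occurrence 1 (position 1): before a front vowel (/i, e/) → [kʰ].
Occurrence 2 (position 3): immediately before another consonant → [ɡ].
Occurrence 3 (position 6): immediately before another consonant → [ɡ].
Occurrence 4 (position 7): before a front vowel (/i, e/) → [kʰ].

[kʰ], [ɡ], [ɡ], [kʰ]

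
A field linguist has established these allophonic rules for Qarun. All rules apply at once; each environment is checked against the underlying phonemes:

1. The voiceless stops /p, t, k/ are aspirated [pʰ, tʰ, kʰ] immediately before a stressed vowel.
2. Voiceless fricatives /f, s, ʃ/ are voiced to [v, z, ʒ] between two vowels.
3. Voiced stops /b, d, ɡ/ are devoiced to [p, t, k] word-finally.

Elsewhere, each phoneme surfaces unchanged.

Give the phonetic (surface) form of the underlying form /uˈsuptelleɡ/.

/u/ stays [u].
/s/ (between /u/ and /u/): between two vowels, so rule 2 applies → [z].
/u/ — not in any rule's target class → [u].
/p/ — between /u/ and /t/; rule 1 does not apply here → [p].
/t/ (between /p/ and /e/): rule 1 targets it, but not immediately before a stressed vowel → unchanged [t].
/e/ (between /t/ and /l/): no rule targets it → [e].
/l/ (between /e/ and /l/) is unaffected → [l].
/l/ (between /l/ and /e/) is unaffected → [l].
/e/ (between /l/ and /ɡ/): no rule targets it → [e].
Rule 3 applies to /ɡ/ (word-final: word-finally) → [k].

[uˈzuptellek]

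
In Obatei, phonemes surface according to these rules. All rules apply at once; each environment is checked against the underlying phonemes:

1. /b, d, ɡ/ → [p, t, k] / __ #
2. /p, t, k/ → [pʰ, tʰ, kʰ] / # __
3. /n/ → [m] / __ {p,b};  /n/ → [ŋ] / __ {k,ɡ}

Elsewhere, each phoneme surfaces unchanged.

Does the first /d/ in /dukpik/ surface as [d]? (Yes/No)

Yes

/d/ (word-initial): rule 1 targets it, but not word-finally → unchanged [d].
The actual realization is [d], which matches [d].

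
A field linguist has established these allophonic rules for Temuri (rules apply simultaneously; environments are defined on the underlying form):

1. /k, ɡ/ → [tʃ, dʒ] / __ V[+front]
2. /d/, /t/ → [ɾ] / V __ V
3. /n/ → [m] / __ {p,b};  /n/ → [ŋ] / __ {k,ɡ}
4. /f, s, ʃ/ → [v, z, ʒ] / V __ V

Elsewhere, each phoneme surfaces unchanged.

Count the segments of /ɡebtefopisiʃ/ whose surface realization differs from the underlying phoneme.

Segments that undergo a rule: /ɡ/ → [dʒ] (rule 1); /f/ → [v] (rule 4); /s/ → [z] (rule 4).
All other segments surface unchanged.

3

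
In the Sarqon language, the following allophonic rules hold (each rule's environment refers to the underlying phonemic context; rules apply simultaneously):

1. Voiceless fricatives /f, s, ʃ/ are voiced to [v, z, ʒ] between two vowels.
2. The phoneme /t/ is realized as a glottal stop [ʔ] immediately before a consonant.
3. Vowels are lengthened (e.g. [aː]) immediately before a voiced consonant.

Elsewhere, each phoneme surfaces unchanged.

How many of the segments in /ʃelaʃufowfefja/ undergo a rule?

Segments that undergo a rule: /e/ → [eː] (rule 3); /ʃ/ → [ʒ] (rule 1); /f/ → [v] (rule 1); /o/ → [oː] (rule 3).
All other segments surface unchanged.

4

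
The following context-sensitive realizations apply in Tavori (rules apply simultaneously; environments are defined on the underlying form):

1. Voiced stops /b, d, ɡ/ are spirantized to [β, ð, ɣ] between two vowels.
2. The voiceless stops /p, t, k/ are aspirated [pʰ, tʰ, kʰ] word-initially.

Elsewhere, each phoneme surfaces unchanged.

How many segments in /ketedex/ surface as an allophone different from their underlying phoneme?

Segments that undergo a rule: /k/ → [kʰ] (rule 2); /d/ → [ð] (rule 1).
All other segments surface unchanged.

2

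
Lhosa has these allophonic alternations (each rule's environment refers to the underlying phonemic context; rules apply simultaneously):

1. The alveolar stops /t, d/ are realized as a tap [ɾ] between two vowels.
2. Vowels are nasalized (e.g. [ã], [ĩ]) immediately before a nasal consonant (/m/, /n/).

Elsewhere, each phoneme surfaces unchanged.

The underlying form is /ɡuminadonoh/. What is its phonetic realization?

[ɡũmĩnaɾõnoh]

/ɡ/ — not in any rule's target class → [ɡ].
/u/ — between /ɡ/ and /m/, before a nasal consonant — surfaces as [ũ] (rule 2).
/m/ — not in any rule's target class → [m].
/i/ meets the environment for rule 2 (before a nasal consonant) → [ĩ].
/n/ — not in any rule's target class → [n].
/a/ — between /n/ and /d/; rule 2 does not apply here → [a].
/d/ meets the environment for rule 1 (between two vowels) → [ɾ].
/o/ — between /d/ and /n/, before a nasal consonant — surfaces as [õ] (rule 2).
/n/ — not in any rule's target class → [n].
/o/ — between /n/ and /h/; rule 2 does not apply here → [o].
/h/ — not in any rule's target class → [h].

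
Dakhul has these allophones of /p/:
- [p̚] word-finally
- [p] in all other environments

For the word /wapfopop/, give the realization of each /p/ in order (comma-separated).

Occurrence 1 (position 3): no conditioning environment matches → elsewhere allophone [p].
Occurrence 2 (position 6): no conditioning environment matches → elsewhere allophone [p].
Occurrence 3 (position 8): word-finally → [p̚].

[p], [p], [p̚]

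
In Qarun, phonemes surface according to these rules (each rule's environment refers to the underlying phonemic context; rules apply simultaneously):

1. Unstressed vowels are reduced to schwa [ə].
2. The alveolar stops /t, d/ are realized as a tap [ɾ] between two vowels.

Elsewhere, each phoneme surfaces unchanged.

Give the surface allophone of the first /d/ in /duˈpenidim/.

/d/ (word-initial): rule 2 targets it, but not between two vowels → unchanged [d].

[d]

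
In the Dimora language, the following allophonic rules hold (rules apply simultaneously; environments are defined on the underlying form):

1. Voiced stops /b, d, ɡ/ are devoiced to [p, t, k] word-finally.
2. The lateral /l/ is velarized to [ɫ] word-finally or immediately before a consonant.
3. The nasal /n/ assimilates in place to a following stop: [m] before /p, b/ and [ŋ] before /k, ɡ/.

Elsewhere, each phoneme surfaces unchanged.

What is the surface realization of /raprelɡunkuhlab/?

[rapreɫɡuŋkuhlap]

/r/ stays [r].
/a/ (between /r/ and /p/): no rule targets it → [a].
/p/ (between /a/ and /r/): no rule targets it → [p].
/r/ (between /p/ and /e/): no rule targets it → [r].
/e/ (between /r/ and /l/): no rule targets it → [e].
Rule 2 applies to /l/ (between /e/ and /ɡ/: word-finally or immediately before a consonant) → [ɫ].
/ɡ/ (between /l/ and /u/) fails the environment for rule 1, so it stays [ɡ].
/u/ — not in any rule's target class → [u].
/n/ meets the environment for rule 3 (before a labial or velar stop) → [ŋ].
/k/ — not in any rule's target class → [k].
/u/ (between /k/ and /h/) is unaffected → [u].
/h/ — not in any rule's target class → [h].
/l/ — between /h/ and /a/; rule 2 does not apply here → [l].
/a/ (between /l/ and /b/) is unaffected → [a].
/b/ — word-final, word-finally — surfaces as [p] (rule 1).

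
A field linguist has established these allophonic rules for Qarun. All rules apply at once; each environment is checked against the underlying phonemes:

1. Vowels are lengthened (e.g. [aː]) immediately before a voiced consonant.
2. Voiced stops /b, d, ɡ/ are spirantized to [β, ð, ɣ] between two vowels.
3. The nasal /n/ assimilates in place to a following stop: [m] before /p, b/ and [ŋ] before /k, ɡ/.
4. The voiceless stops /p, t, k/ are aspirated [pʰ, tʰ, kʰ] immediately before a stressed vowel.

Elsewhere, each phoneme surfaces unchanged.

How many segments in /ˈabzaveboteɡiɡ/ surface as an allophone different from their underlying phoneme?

Segments that undergo a rule: /a/ → [aː] (rule 1); /a/ → [aː] (rule 1); /e/ → [eː] (rule 1); /b/ → [β] (rule 2); /e/ → [eː] (rule 1); /ɡ/ → [ɣ] (rule 2); /i/ → [iː] (rule 1).
All other segments surface unchanged.

7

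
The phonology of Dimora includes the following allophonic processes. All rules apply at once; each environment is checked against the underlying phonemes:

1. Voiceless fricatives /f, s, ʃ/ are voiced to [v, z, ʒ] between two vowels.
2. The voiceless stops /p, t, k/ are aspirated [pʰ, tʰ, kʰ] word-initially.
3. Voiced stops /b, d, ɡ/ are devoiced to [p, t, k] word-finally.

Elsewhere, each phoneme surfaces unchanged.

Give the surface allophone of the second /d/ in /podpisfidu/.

[d]

/d/ (between /i/ and /u/): rule 3 targets it, but not word-finally → unchanged [d].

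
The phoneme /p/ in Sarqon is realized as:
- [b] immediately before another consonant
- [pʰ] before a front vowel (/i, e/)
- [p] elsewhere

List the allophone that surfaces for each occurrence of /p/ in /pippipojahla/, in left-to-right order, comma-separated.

[pʰ], [b], [pʰ], [p]

Occurrence 1 (position 1): before a front vowel (/i, e/) → [pʰ].
Occurrence 2 (position 3): immediately before another consonant → [b].
Occurrence 3 (position 4): before a front vowel (/i, e/) → [pʰ].
Occurrence 4 (position 6): no conditioning environment matches → elsewhere allophone [p].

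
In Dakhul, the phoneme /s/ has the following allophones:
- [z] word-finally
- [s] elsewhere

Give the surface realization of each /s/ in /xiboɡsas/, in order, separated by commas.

[s], [z]

Occurrence 1 (position 6): no conditioning environment matches → elsewhere allophone [s].
Occurrence 2 (position 8): word-finally → [z].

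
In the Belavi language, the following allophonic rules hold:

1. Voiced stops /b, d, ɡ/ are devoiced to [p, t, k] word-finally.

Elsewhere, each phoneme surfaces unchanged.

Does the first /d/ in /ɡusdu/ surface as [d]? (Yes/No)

/d/ (between /s/ and /u/) is in the target of rule 1 but the environment (word-finally) is not met → [d].
The actual realization is [d], which matches [d].

Yes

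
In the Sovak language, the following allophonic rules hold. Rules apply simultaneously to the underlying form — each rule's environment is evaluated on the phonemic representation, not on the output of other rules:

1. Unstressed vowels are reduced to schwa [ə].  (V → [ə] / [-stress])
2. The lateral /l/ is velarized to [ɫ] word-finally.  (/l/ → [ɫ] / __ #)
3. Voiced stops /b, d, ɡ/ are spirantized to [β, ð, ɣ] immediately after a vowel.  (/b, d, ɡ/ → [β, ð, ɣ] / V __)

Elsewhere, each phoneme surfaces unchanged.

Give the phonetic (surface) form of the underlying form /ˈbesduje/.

[ˈbesdəjə]

/b/ (word-initial) fails the environment for rule 3, so it stays [b].
/e/ (between /b/ and /s/) is in the target of rule 1 but the environment (in an unstressed syllable) is not met → [e].
/s/ (between /e/ and /d/) is unaffected → [s].
/d/ — between /s/ and /u/; rule 3 does not apply here → [d].
/u/ (between /d/ and /j/) occurs in an unstressed syllable → [ə] by rule 1.
/j/ (between /u/ and /e/): no rule targets it → [j].
/e/ (word-final) occurs in an unstressed syllable → [ə] by rule 1.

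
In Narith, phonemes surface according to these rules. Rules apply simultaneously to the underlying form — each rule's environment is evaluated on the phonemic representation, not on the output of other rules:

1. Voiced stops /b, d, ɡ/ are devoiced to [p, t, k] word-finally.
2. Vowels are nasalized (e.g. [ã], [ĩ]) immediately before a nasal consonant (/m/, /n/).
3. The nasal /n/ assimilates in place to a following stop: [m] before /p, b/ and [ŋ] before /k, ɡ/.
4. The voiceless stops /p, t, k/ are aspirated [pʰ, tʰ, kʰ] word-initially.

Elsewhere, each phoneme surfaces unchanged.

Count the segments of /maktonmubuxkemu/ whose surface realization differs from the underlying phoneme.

Segments that undergo a rule: /o/ → [õ] (rule 2); /e/ → [ẽ] (rule 2).
All other segments surface unchanged.

2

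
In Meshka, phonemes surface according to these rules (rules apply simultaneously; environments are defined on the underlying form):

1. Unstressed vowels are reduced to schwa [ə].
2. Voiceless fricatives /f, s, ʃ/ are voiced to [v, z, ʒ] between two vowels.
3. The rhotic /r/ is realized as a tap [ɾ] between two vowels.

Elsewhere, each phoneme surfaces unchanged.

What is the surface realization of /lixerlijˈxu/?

[ləxərləjˈxu]

/l/ — not in any rule's target class → [l].
/i/ meets the environment for rule 1 (in an unstressed syllable) → [ə].
/x/ (between /i/ and /e/): no rule targets it → [x].
/e/ — between /x/ and /r/, in an unstressed syllable — surfaces as [ə] (rule 1).
/r/ (between /e/ and /l/) fails the environment for rule 3, so it stays [r].
/l/ (between /r/ and /i/): no rule targets it → [l].
/i/ meets the environment for rule 1 (in an unstressed syllable) → [ə].
/j/ (between /i/ and /x/): no rule targets it → [j].
/x/ (between /j/ and /u/) is unaffected → [x].
/u/ (word-final) fails the environment for rule 1, so it stays [u].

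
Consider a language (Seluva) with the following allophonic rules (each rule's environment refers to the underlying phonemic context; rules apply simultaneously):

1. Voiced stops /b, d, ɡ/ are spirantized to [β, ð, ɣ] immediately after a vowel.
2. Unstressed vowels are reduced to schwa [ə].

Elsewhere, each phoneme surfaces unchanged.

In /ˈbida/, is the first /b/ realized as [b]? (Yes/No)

Yes

/b/ (word-initial): rule 1 targets it, but not immediately after a vowel → unchanged [b].
The actual realization is [b], which matches [b].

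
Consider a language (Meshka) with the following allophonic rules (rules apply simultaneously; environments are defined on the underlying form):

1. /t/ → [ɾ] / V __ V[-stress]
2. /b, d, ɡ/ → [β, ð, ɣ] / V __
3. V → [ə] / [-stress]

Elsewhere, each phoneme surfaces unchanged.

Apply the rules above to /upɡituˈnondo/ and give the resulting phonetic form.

Rule 3 applies to /u/ (word-initial: in an unstressed syllable) → [ə].
/p/ (between /u/ and /ɡ/): no rule targets it → [p].
/ɡ/ (between /p/ and /i/): rule 2 targets it, but not immediately after a vowel → unchanged [ɡ].
/i/ meets the environment for rule 3 (in an unstressed syllable) → [ə].
Rule 1 applies to /t/ (between /i/ and /u/: between a vowel and a following unstressed vowel) → [ɾ].
/u/ meets the environment for rule 3 (in an unstressed syllable) → [ə].
/n/ (between /u/ and /o/): no rule targets it → [n].
/o/ (between /n/ and /n/) is in the target of rule 3 but the environment (in an unstressed syllable) is not met → [o].
/n/ — not in any rule's target class → [n].
/d/ (between /n/ and /o/) fails the environment for rule 2, so it stays [d].
/o/ (word-final) occurs in an unstressed syllable → [ə] by rule 3.

[əpɡəɾəˈnondə]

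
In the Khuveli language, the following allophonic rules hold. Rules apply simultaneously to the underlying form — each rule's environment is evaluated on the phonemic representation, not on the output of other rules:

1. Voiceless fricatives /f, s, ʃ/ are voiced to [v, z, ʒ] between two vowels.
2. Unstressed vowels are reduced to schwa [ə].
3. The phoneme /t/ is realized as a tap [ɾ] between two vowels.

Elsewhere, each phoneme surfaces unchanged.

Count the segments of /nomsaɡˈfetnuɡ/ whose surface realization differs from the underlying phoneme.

Segments that undergo a rule: /o/ → [ə] (rule 2); /a/ → [ə] (rule 2); /u/ → [ə] (rule 2).
All other segments surface unchanged.

3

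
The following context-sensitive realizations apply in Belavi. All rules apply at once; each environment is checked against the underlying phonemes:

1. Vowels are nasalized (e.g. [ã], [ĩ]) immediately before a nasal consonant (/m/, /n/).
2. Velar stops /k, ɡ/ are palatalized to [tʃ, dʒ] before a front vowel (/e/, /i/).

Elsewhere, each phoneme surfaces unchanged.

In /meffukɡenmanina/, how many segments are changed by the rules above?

4

Segments that undergo a rule: /ɡ/ → [dʒ] (rule 2); /e/ → [ẽ] (rule 1); /a/ → [ã] (rule 1); /i/ → [ĩ] (rule 1).
All other segments surface unchanged.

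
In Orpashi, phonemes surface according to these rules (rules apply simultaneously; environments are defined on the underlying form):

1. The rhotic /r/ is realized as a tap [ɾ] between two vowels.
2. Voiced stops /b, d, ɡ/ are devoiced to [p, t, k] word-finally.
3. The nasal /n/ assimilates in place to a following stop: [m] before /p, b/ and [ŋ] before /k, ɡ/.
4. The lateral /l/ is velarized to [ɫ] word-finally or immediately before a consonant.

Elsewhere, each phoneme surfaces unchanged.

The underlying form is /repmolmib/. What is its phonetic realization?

[repmoɫmip]

/r/ (word-initial) is in the target of rule 1 but the environment (between two vowels) is not met → [r].
/e/ stays [e].
/p/ (between /e/ and /m/) is unaffected → [p].
/m/ — not in any rule's target class → [m].
/o/ stays [o].
Rule 4 applies to /l/ (between /o/ and /m/: word-finally or immediately before a consonant) → [ɫ].
/m/ — not in any rule's target class → [m].
/i/ — not in any rule's target class → [i].
Rule 2 applies to /b/ (word-final: word-finally) → [p].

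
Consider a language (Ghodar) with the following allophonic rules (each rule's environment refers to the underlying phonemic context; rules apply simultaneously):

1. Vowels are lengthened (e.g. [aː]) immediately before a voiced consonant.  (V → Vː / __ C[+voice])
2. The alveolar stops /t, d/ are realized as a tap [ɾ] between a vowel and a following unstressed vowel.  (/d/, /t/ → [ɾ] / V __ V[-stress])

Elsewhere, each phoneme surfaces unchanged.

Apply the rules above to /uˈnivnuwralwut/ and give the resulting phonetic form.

[uːˈniːvnuːwraːlwut]

/u/ (word-initial) occurs before a voiced consonant → [uː] by rule 1.
/n/ (between /u/ and /i/): no rule targets it → [n].
Rule 1 applies to /i/ (between /n/ and /v/: before a voiced consonant) → [iː].
/v/ (between /i/ and /n/) is unaffected → [v].
/n/ (between /v/ and /u/): no rule targets it → [n].
/u/ meets the environment for rule 1 (before a voiced consonant) → [uː].
/w/ stays [w].
/r/ (between /w/ and /a/): no rule targets it → [r].
Rule 1 applies to /a/ (between /r/ and /l/: before a voiced consonant) → [aː].
/l/ — not in any rule's target class → [l].
/w/ stays [w].
/u/ (between /w/ and /t/) is in the target of rule 1 but the environment (before a voiced consonant) is not met → [u].
/t/ (word-final) fails the environment for rule 2, so it stays [t].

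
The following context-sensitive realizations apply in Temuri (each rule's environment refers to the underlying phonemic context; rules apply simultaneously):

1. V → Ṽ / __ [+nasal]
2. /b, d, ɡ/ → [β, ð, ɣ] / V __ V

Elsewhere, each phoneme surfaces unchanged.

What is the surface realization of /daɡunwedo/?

/d/ (word-initial): rule 2 targets it, but not between two vowels → unchanged [d].
/a/ (between /d/ and /ɡ/) fails the environment for rule 1, so it stays [a].
/ɡ/ (between /a/ and /u/): between two vowels, so rule 2 applies → [ɣ].
/u/ — between /ɡ/ and /n/, before a nasal consonant — surfaces as [ũ] (rule 1).
/e/ (between /w/ and /d/) fails the environment for rule 1, so it stays [e].
/d/ (between /e/ and /o/) occurs between two vowels → [ð] by rule 2.
/o/ (word-final) is in the target of rule 1 but the environment (before a nasal consonant) is not met → [o].

[daɣũnweðo]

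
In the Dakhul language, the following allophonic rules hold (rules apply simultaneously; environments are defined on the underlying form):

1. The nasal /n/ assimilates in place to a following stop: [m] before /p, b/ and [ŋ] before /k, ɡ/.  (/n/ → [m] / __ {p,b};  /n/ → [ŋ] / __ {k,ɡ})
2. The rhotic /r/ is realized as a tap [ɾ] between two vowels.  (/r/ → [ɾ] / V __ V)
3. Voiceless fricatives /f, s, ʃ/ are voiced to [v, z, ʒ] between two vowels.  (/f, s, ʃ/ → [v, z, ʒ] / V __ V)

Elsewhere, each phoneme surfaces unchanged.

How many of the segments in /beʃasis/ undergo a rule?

2

Segments that undergo a rule: /ʃ/ → [ʒ] (rule 3); /s/ → [z] (rule 3).
All other segments surface unchanged.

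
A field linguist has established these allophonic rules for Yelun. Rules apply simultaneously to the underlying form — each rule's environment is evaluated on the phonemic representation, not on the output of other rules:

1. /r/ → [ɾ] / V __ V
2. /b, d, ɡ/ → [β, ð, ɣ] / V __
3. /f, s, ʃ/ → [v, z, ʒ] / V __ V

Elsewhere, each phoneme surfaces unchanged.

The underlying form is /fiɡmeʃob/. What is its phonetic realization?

/f/ (word-initial): rule 3 targets it, but not between two vowels → unchanged [f].
/i/ — not in any rule's target class → [i].
/ɡ/ (between /i/ and /m/) occurs immediately after a vowel → [ɣ] by rule 2.
/m/ stays [m].
/e/ stays [e].
/ʃ/ — between /e/ and /o/, between two vowels — surfaces as [ʒ] (rule 3).
/o/ (between /ʃ/ and /b/) is unaffected → [o].
/b/ (word-final) occurs immediately after a vowel → [β] by rule 2.

[fiɣmeʒoβ]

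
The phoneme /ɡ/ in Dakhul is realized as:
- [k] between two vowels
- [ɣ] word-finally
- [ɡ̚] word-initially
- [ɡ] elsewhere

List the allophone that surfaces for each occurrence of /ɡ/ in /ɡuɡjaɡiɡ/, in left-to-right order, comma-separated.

[ɡ̚], [ɡ], [k], [ɣ]

Occurrence 1 (position 1): word-initially → [ɡ̚].
Occurrence 2 (position 3): no conditioning environment matches → elsewhere allophone [ɡ].
Occurrence 3 (position 6): between two vowels → [k].
Occurrence 4 (position 8): word-finally → [ɣ].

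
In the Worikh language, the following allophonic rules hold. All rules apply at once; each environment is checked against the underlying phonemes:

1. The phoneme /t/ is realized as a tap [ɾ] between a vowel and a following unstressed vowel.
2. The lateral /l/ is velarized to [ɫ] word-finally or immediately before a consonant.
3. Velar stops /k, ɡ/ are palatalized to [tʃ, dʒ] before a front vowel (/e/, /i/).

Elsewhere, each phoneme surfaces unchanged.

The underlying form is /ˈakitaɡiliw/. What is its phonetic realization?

[ˈatʃiɾadʒiliw]

/a/ (word-initial): no rule targets it → [a].
/k/ — between /a/ and /i/, before a front vowel — surfaces as [tʃ] (rule 3).
/i/ (between /k/ and /t/) is unaffected → [i].
/t/ meets the environment for rule 1 (between a vowel and a following unstressed vowel) → [ɾ].
/a/ — not in any rule's target class → [a].
/ɡ/ (between /a/ and /i/) occurs before a front vowel → [dʒ] by rule 3.
/i/ — not in any rule's target class → [i].
/l/ — between /i/ and /i/; rule 2 does not apply here → [l].
/i/ stays [i].
/w/ (word-final): no rule targets it → [w].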